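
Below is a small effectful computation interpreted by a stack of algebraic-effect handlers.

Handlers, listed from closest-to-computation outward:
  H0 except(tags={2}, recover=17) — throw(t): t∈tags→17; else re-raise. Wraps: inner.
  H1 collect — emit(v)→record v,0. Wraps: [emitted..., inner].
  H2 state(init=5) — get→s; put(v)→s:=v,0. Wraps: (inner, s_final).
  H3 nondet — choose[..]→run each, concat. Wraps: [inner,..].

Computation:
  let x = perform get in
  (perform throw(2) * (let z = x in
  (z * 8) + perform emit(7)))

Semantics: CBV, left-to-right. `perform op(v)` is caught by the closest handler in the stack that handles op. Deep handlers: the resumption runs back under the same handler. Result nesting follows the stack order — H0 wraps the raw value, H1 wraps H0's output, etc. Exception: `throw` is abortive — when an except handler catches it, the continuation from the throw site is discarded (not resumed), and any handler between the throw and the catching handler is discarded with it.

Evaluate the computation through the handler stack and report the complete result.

Working:
get @ H2 ⇒ 5
throw(2) @ H0 caught ⇒ 17
H1 returns [17]
H2 returns ([17], 5)
H3 returns [([17], 5)]
= [([17], 5)]

Answer: [([17], 5)]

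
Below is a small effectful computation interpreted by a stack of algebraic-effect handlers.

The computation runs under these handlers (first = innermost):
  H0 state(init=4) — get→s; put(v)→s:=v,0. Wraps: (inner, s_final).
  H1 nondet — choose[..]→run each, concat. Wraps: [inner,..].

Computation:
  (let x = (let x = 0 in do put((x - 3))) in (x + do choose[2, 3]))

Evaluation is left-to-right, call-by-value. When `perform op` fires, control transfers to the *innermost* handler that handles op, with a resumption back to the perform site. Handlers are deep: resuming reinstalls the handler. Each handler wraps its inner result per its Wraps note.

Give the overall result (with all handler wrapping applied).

Answer: [(2, -3), (3, -3)]

Step-by-step:
put(-3) @ H0 ⇒ s:=-3
choose[2, 3] @ H1
  branch[0] choose=2:
    H0 returns (2, -3)
    H1 returns [(2, -3)]
  branch[1] choose=3:
    H0 returns (3, -3)
    H1 returns [(3, -3)]
= [(2, -3), (3, -3)]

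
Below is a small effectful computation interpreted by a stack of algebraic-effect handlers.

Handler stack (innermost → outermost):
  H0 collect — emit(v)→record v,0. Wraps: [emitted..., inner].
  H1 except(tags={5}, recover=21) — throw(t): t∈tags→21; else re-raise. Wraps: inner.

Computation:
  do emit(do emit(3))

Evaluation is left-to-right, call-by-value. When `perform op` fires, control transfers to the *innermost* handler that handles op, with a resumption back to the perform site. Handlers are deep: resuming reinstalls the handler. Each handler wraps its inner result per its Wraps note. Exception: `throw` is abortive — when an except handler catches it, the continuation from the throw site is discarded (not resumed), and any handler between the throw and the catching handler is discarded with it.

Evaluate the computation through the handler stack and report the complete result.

Evaluation trace:
emit(3) @ H0 ⇒ out+=3
emit(0) @ H0 ⇒ out+=0
H0 returns [3, 0, 0]
H1 returns [3, 0, 0]
= [3, 0, 0]

Answer: [3, 0, 0]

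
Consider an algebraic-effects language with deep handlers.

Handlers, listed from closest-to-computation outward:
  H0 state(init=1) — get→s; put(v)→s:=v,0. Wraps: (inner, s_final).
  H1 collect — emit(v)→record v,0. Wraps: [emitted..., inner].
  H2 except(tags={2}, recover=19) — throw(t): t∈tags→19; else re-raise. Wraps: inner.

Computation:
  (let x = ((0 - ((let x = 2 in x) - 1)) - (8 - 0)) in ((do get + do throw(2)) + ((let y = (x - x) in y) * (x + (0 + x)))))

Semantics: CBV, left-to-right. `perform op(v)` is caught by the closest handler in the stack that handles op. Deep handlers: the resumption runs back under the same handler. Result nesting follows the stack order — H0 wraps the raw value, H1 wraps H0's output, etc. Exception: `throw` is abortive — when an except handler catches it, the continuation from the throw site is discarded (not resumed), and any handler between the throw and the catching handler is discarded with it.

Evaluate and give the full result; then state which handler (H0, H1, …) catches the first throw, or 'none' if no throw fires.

Answer: 19 ; first throw caught by: H2

Step-by-step:
get @ H0 ⇒ 1
throw(2) @ H2 caught ⇒ 19
= 19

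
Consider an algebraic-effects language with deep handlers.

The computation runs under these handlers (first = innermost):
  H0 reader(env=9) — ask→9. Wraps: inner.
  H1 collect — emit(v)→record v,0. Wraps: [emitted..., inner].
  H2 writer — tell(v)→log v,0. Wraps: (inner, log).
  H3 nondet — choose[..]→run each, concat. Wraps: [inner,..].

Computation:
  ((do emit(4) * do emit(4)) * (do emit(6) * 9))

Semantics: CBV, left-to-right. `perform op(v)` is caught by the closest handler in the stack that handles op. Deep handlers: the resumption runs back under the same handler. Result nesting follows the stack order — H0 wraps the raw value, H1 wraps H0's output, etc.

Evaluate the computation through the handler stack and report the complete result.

Answer: [([4, 4, 6, 0], ())]

Step-by-step:
emit(4) @ H1 ⇒ out+=4
emit(4) @ H1 ⇒ out+=4
emit(6) @ H1 ⇒ out+=6
H0 returns 0
H1 returns [4, 4, 6, 0]
H2 returns ([4, 4, 6, 0], ())
H3 returns [([4, 4, 6, 0], ())]
= [([4, 4, 6, 0], ())]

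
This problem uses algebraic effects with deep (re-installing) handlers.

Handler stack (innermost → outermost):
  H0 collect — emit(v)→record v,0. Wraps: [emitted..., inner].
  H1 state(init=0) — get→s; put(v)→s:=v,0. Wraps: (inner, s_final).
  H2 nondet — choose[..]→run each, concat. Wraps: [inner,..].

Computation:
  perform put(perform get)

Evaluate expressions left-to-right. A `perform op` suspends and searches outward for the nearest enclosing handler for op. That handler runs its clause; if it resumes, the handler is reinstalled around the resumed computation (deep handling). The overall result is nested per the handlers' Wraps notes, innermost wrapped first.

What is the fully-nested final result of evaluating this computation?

Evaluation trace:
get @ H1 ⇒ 0
put(0) @ H1 ⇒ s:=0
H0 returns [0]
H1 returns ([0], 0)
H2 returns [([0], 0)]
= [([0], 0)]

Answer: [([0], 0)]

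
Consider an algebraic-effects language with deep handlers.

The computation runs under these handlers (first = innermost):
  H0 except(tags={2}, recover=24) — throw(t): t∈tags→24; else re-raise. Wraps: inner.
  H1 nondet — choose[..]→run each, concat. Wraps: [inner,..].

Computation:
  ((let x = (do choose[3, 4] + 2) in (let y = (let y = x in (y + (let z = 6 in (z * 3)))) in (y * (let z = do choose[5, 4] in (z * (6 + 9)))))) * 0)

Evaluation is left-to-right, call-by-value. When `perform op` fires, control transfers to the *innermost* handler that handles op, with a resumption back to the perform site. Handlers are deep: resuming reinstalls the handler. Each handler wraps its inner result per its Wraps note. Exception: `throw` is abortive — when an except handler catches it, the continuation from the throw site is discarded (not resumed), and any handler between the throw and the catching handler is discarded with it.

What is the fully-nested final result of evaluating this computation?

Answer: [0, 0, 0, 0]

Evaluation trace:
choose[3, 4] @ H1
  branch[0] choose=3:
    choose[5, 4] @ H1
      branch[0] choose=5:
        H0 returns 0
        H1 returns [0]
      branch[1] choose=4:
        H0 returns 0
        H1 returns [0]
  branch[1] choose=4:
    choose[5, 4] @ H1
      branch[0] choose=5:
        H0 returns 0
        H1 returns [0]
      branch[1] choose=4:
        H0 returns 0
        H1 returns [0]
= [0, 0, 0, 0]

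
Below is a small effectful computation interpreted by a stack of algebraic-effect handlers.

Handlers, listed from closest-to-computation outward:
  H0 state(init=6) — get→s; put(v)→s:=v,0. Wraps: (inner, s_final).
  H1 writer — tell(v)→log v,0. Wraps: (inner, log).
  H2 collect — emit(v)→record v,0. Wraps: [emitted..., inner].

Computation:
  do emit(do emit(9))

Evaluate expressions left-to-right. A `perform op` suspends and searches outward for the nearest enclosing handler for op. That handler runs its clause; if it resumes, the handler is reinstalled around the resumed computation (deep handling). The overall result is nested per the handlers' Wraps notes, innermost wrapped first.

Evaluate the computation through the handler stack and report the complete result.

Answer: [9, 0, ((0, 6), ())]

Step-by-step:
emit(9) @ H2 ⇒ out+=9
emit(0) @ H2 ⇒ out+=0
H0 returns (0, 6)
H1 returns ((0, 6), ())
H2 returns [9, 0, ((0, 6), ())]
= [9, 0, ((0, 6), ())]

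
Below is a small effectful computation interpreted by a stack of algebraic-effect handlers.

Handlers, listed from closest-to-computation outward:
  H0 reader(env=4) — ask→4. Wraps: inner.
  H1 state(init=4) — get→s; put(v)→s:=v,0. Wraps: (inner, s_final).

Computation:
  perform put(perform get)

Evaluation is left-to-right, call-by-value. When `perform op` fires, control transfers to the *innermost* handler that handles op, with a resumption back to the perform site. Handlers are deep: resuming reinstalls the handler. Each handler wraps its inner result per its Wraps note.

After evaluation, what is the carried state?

Evaluation trace:
get @ H1 ⇒ 4
put(4) @ H1 ⇒ s:=4
H0 returns 0
H1 returns (0, 4)
= (0, 4)

Answer: 4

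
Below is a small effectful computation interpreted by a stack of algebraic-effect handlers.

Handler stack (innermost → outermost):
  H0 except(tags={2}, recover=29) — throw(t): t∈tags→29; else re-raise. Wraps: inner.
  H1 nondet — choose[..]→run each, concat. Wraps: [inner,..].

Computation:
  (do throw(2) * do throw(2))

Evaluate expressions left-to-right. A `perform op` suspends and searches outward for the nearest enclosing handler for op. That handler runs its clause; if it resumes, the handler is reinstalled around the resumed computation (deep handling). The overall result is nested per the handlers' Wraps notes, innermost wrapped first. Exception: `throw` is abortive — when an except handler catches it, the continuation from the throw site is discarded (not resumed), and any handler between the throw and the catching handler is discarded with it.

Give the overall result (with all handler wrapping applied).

Working:
throw(2) @ H0 caught ⇒ 29
H1 returns [29]
= [29]

Answer: [29]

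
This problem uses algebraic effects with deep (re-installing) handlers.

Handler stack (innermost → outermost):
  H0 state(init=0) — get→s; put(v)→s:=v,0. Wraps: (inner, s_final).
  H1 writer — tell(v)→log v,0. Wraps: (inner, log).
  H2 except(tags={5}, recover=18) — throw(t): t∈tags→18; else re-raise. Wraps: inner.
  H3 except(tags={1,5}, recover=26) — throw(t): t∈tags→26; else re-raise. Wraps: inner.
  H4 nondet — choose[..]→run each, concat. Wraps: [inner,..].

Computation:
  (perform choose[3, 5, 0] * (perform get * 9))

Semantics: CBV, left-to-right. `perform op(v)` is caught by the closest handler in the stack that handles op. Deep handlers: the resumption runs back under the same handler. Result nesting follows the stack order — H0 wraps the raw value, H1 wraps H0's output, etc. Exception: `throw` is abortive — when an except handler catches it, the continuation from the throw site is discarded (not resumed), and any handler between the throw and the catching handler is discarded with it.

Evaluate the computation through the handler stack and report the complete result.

Working:
choose[3, 5, 0] @ H4
  branch[0] choose=3:
    get @ H0 ⇒ 0
    H0 returns (0, 0)
    H1 returns ((0, 0), ())
    H2 returns ((0, 0), ())
    H3 returns ((0, 0), ())
    H4 returns [((0, 0), ())]
  branch[1] choose=5:
    get @ H0 ⇒ 0
    H0 returns (0, 0)
    H1 returns ((0, 0), ())
    H2 returns ((0, 0), ())
    H3 returns ((0, 0), ())
    H4 returns [((0, 0), ())]
  branch[2] choose=0:
    get @ H0 ⇒ 0
    H0 returns (0, 0)
    H1 returns ((0, 0), ())
    H2 returns ((0, 0), ())
    H3 returns ((0, 0), ())
    H4 returns [((0, 0), ())]
= [((0, 0), ()), ((0, 0), ()), ((0, 0), ())]

Answer: [((0, 0), ()), ((0, 0), ()), ((0, 0), ())]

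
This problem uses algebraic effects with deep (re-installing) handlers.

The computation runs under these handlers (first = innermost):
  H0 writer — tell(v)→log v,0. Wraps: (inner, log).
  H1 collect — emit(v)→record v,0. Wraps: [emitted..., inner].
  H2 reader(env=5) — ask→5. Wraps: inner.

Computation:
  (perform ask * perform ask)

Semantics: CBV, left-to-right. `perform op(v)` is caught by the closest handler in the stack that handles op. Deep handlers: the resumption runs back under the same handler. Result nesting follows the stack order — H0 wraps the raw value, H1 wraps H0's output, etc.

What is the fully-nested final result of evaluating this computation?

Step-by-step:
ask @ H2 ⇒ 5
ask @ H2 ⇒ 5
H0 returns (25, ())
H1 returns [(25, ())]
H2 returns [(25, ())]
= [(25, ())]

Answer: [(25, ())]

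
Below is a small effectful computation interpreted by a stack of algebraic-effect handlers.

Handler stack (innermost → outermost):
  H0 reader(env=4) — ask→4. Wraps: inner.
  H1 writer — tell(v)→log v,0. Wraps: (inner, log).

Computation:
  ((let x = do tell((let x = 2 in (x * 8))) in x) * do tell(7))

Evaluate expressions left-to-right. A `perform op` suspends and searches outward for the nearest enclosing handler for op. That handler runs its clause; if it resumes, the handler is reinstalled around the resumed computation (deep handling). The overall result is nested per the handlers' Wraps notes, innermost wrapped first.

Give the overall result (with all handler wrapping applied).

Answer: (0, (16, 7))

Evaluation trace:
tell(16) @ H1 ⇒ log+=16
tell(7) @ H1 ⇒ log+=7
H0 returns 0
H1 returns (0, (16, 7))
= (0, (16, 7))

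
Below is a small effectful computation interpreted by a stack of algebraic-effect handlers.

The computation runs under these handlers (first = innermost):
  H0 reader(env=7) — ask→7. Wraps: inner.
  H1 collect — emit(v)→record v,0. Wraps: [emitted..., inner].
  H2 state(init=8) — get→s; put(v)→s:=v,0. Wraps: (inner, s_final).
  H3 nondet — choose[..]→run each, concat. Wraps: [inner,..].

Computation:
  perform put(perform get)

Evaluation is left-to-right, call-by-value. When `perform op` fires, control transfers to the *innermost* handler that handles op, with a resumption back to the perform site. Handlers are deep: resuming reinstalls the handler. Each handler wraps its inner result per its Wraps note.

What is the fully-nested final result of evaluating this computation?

Answer: [([0], 8)]

Evaluation trace:
get @ H2 ⇒ 8
put(8) @ H2 ⇒ s:=8
H0 returns 0
H1 returns [0]
H2 returns ([0], 8)
H3 returns [([0], 8)]
= [([0], 8)]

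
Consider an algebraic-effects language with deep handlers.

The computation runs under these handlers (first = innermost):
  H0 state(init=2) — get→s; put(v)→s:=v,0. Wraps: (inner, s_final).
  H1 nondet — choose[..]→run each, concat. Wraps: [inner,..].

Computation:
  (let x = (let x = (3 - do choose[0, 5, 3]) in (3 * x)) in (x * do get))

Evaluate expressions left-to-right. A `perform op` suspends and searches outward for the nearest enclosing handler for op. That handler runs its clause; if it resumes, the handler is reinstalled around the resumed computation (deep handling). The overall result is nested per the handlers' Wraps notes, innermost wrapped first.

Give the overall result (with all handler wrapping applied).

Step-by-step:
choose[0, 5, 3] @ H1
  branch[0] choose=0:
    get @ H0 ⇒ 2
    H0 returns (18, 2)
    H1 returns [(18, 2)]
  branch[1] choose=5:
    get @ H0 ⇒ 2
    H0 returns (-12, 2)
    H1 returns [(-12, 2)]
  branch[2] choose=3:
    get @ H0 ⇒ 2
    H0 returns (0, 2)
    H1 returns [(0, 2)]
= [(18, 2), (-12, 2), (0, 2)]

Answer: [(18, 2), (-12, 2), (0, 2)]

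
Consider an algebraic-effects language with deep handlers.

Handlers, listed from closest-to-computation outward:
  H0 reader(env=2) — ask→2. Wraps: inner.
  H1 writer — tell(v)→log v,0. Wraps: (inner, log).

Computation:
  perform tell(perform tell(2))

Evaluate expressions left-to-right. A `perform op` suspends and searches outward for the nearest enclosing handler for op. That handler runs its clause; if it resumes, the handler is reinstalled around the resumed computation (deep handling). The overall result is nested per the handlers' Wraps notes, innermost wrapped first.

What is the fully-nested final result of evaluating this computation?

Answer: (0, (2, 0))

Working:
tell(2) @ H1 ⇒ log+=2
tell(0) @ H1 ⇒ log+=0
H0 returns 0
H1 returns (0, (2, 0))
= (0, (2, 0))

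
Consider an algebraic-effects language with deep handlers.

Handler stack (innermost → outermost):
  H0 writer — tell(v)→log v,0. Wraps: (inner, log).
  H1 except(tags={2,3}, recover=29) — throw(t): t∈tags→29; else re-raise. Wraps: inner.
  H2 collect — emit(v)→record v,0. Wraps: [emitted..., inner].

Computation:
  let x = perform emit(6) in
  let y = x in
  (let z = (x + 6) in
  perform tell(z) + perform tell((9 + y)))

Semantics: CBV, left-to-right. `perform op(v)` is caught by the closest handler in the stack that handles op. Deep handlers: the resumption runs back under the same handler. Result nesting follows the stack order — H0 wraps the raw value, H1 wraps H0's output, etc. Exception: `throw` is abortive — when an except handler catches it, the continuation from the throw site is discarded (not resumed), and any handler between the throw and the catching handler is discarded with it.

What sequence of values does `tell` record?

Answer: (6, 9)

Step-by-step:
emit(6) @ H2 ⇒ out+=6
tell(6) @ H0 ⇒ log+=6
tell(9) @ H0 ⇒ log+=9
H0 returns (0, (6, 9))
H1 returns (0, (6, 9))
H2 returns [6, (0, (6, 9))]
= [6, (0, (6, 9))]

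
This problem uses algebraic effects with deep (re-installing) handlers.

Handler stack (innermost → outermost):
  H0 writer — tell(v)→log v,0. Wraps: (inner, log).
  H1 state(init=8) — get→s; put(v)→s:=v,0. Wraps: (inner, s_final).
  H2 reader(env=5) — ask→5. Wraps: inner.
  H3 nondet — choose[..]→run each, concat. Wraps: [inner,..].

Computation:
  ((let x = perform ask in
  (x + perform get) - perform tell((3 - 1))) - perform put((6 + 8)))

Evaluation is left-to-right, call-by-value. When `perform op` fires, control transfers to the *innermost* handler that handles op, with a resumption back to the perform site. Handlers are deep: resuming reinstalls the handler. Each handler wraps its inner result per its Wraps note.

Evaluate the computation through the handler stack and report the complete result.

Step-by-step:
ask @ H2 ⇒ 5
get @ H1 ⇒ 8
tell(2) @ H0 ⇒ log+=2
put(14) @ H1 ⇒ s:=14
H0 returns (13, (2))
H1 returns ((13, (2)), 14)
H2 returns ((13, (2)), 14)
H3 returns [((13, (2)), 14)]
= [((13, (2)), 14)]

Answer: [((13, (2)), 14)]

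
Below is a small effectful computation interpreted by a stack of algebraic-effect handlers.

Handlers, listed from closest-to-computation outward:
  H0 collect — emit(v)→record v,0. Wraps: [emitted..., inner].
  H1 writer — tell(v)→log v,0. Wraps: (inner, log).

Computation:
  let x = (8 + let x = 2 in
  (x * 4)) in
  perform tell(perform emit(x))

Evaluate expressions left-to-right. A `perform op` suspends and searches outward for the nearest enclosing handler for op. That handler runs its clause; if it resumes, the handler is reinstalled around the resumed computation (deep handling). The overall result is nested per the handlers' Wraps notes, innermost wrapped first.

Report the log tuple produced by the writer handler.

Working:
emit(16) @ H0 ⇒ out+=16
tell(0) @ H1 ⇒ log+=0
H0 returns [16, 0]
H1 returns ([16, 0], (0))
= ([16, 0], (0))

Answer: (0)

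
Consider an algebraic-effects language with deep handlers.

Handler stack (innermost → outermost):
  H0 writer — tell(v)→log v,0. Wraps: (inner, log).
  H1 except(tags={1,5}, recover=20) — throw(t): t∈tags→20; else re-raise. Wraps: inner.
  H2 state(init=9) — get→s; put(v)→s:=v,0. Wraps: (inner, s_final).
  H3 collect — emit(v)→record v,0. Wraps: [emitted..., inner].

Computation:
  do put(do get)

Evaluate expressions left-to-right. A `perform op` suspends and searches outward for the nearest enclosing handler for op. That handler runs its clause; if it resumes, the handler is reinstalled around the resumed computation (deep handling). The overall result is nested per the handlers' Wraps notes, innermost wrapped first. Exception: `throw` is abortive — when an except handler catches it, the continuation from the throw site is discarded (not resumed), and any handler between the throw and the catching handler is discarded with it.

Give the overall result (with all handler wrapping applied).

Working:
get @ H2 ⇒ 9
put(9) @ H2 ⇒ s:=9
H0 returns (0, ())
H1 returns (0, ())
H2 returns ((0, ()), 9)
H3 returns [((0, ()), 9)]
= [((0, ()), 9)]

Answer: [((0, ()), 9)]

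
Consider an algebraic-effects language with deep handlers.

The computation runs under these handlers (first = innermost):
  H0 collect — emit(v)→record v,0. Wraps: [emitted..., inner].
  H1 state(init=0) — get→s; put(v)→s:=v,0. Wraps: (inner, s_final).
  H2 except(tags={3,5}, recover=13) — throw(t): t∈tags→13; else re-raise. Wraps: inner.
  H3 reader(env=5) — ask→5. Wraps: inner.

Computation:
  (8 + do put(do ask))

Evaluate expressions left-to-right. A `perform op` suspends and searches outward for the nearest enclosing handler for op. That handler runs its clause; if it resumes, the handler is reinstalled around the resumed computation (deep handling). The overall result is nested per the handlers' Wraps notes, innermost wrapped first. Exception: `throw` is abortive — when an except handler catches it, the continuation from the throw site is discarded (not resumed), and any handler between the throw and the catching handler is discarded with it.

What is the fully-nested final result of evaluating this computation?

Working:
ask @ H3 ⇒ 5
put(5) @ H1 ⇒ s:=5
H0 returns [8]
H1 returns ([8], 5)
H2 returns ([8], 5)
H3 returns ([8], 5)
= ([8], 5)

Answer: ([8], 5)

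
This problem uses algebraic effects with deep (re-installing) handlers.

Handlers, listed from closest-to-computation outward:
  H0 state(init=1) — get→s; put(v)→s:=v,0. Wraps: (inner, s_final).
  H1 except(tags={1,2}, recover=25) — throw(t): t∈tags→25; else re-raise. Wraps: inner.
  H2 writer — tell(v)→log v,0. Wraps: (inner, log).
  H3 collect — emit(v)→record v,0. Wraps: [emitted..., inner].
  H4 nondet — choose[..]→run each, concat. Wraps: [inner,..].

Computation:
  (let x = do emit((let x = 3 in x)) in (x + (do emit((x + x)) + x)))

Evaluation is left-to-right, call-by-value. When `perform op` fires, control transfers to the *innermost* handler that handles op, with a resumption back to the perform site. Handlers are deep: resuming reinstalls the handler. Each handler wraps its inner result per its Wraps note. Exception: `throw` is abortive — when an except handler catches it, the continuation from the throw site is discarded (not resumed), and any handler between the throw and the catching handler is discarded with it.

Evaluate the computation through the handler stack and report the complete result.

Step-by-step:
emit(3) @ H3 ⇒ out+=3
emit(0) @ H3 ⇒ out+=0
H0 returns (0, 1)
H1 returns (0, 1)
H2 returns ((0, 1), ())
H3 returns [3, 0, ((0, 1), ())]
H4 returns [[3, 0, ((0, 1), ())]]
= [[3, 0, ((0, 1), ())]]

Answer: [[3, 0, ((0, 1), ())]]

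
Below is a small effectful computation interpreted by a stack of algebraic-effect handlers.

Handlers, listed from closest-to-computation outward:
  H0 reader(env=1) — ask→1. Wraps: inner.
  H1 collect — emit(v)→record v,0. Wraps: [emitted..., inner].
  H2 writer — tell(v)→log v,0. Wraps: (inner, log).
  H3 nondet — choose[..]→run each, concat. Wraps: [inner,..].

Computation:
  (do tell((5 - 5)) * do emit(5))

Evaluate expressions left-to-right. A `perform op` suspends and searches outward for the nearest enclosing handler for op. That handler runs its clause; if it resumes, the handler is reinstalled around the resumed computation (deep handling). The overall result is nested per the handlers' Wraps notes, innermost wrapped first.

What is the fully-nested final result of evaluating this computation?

Step-by-step:
tell(0) @ H2 ⇒ log+=0
emit(5) @ H1 ⇒ out+=5
H0 returns 0
H1 returns [5, 0]
H2 returns ([5, 0], (0))
H3 returns [([5, 0], (0))]
= [([5, 0], (0))]

Answer: [([5, 0], (0))]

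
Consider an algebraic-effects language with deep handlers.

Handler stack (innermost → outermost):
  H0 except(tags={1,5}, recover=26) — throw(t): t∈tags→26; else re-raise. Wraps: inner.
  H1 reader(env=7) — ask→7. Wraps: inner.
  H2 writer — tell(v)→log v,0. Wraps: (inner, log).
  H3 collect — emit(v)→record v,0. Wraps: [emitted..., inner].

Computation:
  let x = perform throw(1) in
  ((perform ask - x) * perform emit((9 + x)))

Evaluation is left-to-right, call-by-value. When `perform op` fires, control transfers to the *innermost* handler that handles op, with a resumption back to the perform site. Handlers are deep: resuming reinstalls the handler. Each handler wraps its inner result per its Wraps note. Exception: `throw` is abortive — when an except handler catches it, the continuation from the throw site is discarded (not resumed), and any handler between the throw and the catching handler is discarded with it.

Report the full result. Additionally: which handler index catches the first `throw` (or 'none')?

Answer: [(26, ())] ; first throw caught by: H0

Step-by-step:
throw(1) @ H0 caught ⇒ 26
H1 returns 26
H2 returns (26, ())
H3 returns [(26, ())]
= [(26, ())]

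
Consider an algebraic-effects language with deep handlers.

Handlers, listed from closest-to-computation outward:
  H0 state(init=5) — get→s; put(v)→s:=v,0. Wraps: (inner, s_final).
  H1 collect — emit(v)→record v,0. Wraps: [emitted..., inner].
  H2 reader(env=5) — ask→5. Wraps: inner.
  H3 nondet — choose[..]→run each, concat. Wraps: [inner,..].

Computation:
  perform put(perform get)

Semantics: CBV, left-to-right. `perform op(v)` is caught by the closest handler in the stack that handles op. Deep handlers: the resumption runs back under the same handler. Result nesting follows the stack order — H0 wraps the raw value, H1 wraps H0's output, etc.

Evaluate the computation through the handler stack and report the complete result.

Step-by-step:
get @ H0 ⇒ 5
put(5) @ H0 ⇒ s:=5
H0 returns (0, 5)
H1 returns [(0, 5)]
H2 returns [(0, 5)]
H3 returns [[(0, 5)]]
= [[(0, 5)]]

Answer: [[(0, 5)]]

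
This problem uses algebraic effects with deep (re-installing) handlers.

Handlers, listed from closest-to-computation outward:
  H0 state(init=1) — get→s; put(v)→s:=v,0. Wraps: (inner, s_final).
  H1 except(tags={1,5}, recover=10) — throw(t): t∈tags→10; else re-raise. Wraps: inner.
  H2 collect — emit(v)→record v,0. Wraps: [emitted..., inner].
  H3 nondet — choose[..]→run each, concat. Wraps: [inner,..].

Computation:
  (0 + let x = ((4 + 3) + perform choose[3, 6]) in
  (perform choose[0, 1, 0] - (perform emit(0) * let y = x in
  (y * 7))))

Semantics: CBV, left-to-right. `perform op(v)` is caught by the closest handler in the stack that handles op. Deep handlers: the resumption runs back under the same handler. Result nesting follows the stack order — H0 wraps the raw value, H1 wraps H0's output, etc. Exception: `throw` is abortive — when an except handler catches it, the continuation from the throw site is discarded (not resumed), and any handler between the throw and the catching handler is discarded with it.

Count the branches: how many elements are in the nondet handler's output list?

Evaluation trace:
choose[3, 6] @ H3
  branch[0] choose=3:
    choose[0, 1, 0] @ H3
      branch[0] choose=0:
        emit(0) @ H2 ⇒ out+=0
        H0 returns (0, 1)
        H1 returns (0, 1)
        H2 returns [0, (0, 1)]
        H3 returns [[0, (0, 1)]]
      branch[1] choose=1:
        emit(0) @ H2 ⇒ out+=0
        H0 returns (1, 1)
        H1 returns (1, 1)
        H2 returns [0, (1, 1)]
        H3 returns [[0, (1, 1)]]
      branch[2] choose=0:
        emit(0) @ H2 ⇒ out+=0
        H0 returns (0, 1)
        H1 returns (0, 1)
        H2 returns [0, (0, 1)]
        H3 returns [[0, (0, 1)]]
  branch[1] choose=6:
    choose[0, 1, 0] @ H3
      branch[0] choose=0:
        emit(0) @ H2 ⇒ out+=0
        H0 returns (0, 1)
        H1 returns (0, 1)
        H2 returns [0, (0, 1)]
        H3 returns [[0, (0, 1)]]
      branch[1] choose=1:
        emit(0) @ H2 ⇒ out+=0
        H0 returns (1, 1)
        H1 returns (1, 1)
        H2 returns [0, (1, 1)]
        H3 returns [[0, (1, 1)]]
      branch[2] choose=0:
        emit(0) @ H2 ⇒ out+=0
        H0 returns (0, 1)
        H1 returns (0, 1)
        H2 returns [0, (0, 1)]
        H3 returns [[0, (0, 1)]]
= [[0, (0, 1)], [0, (1, 1)], [0, (0, 1)], [0, (0, 1)], [0, (1, 1)], [0, (0, 1)]]

Answer: 6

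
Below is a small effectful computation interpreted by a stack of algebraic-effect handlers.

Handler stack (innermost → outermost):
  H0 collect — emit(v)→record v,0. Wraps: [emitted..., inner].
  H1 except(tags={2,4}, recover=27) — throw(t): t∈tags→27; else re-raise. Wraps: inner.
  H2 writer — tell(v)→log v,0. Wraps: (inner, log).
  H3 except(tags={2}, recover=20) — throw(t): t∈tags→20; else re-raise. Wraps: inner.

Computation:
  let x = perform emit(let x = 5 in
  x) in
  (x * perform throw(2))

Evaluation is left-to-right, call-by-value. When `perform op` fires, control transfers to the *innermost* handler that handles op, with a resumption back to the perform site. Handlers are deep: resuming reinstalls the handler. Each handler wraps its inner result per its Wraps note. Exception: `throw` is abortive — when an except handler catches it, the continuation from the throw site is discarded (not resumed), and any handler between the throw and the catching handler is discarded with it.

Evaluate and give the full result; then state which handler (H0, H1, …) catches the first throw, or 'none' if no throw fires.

Answer: (27, ()) ; first throw caught by: H1

Step-by-step:
emit(5) @ H0 ⇒ out+=5
throw(2) @ H1 caught ⇒ 27
H2 returns (27, ())
H3 returns (27, ())
= (27, ())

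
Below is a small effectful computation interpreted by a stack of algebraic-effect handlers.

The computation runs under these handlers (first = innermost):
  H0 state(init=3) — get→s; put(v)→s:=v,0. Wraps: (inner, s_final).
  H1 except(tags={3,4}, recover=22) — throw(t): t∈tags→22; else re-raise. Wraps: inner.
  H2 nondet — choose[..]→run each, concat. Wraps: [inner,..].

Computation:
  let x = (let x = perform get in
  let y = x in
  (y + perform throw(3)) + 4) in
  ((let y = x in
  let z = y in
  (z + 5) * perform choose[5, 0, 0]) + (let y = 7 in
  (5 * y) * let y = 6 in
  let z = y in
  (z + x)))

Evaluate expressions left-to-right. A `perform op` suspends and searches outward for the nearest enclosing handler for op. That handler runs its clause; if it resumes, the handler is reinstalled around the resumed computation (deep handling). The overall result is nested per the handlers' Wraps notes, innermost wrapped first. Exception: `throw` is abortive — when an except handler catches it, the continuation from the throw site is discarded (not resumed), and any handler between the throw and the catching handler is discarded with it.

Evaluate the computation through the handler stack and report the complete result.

Answer: [22]

Working:
get @ H0 ⇒ 3
throw(3) @ H1 caught ⇒ 22
H2 returns [22]
= [22]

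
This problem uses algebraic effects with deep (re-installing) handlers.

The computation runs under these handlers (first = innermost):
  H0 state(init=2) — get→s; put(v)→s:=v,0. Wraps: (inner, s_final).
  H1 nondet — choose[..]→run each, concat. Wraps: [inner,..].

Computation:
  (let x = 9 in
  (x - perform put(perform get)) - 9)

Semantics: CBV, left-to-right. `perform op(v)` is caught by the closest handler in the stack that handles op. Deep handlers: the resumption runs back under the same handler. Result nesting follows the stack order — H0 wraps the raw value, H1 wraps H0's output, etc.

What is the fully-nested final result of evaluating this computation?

Answer: [(0, 2)]

Step-by-step:
get @ H0 ⇒ 2
put(2) @ H0 ⇒ s:=2
H0 returns (0, 2)
H1 returns [(0, 2)]
= [(0, 2)]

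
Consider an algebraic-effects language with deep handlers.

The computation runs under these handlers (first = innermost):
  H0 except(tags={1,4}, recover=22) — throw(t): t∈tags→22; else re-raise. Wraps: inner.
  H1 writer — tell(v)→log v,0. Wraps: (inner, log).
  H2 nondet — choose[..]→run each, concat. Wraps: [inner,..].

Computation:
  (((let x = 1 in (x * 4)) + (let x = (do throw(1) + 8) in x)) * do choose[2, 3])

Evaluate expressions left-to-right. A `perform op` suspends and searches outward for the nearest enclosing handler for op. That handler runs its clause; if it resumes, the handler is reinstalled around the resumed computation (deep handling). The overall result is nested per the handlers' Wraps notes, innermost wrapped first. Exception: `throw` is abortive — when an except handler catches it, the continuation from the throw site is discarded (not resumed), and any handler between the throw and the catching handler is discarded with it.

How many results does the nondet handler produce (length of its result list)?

Step-by-step:
throw(1) @ H0 caught ⇒ 22
H1 returns (22, ())
H2 returns [(22, ())]
= [(22, ())]

Answer: 1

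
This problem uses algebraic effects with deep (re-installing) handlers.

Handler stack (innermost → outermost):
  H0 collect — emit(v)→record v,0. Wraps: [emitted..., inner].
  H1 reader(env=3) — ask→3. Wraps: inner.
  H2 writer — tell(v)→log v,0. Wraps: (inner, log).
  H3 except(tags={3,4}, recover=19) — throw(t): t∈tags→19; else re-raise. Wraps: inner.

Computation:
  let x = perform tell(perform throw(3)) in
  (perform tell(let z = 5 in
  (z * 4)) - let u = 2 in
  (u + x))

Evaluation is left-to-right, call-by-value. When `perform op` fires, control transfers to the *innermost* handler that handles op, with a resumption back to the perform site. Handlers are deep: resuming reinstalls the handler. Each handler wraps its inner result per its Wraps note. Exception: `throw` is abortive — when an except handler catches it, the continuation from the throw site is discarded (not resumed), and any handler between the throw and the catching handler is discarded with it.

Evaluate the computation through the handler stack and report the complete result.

Step-by-step:
throw(3) @ H3 caught ⇒ 19
= 19

Answer: 19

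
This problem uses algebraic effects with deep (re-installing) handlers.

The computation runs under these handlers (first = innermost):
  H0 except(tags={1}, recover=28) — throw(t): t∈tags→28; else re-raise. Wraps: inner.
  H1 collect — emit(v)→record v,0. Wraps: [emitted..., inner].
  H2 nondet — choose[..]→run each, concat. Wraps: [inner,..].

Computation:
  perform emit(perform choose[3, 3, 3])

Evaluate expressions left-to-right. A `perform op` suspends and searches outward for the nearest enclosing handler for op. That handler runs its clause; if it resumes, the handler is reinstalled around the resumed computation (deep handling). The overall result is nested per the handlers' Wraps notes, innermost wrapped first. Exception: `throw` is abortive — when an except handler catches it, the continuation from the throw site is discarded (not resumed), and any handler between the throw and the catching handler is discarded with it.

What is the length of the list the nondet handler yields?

Evaluation trace:
choose[3, 3, 3] @ H2
  branch[0] choose=3:
    emit(3) @ H1 ⇒ out+=3
    H0 returns 0
    H1 returns [3, 0]
    H2 returns [[3, 0]]
  branch[1] choose=3:
    emit(3) @ H1 ⇒ out+=3
    H0 returns 0
    H1 returns [3, 0]
    H2 returns [[3, 0]]
  branch[2] choose=3:
    emit(3) @ H1 ⇒ out+=3
    H0 returns 0
    H1 returns [3, 0]
    H2 returns [[3, 0]]
= [[3, 0], [3, 0], [3, 0]]

Answer: 3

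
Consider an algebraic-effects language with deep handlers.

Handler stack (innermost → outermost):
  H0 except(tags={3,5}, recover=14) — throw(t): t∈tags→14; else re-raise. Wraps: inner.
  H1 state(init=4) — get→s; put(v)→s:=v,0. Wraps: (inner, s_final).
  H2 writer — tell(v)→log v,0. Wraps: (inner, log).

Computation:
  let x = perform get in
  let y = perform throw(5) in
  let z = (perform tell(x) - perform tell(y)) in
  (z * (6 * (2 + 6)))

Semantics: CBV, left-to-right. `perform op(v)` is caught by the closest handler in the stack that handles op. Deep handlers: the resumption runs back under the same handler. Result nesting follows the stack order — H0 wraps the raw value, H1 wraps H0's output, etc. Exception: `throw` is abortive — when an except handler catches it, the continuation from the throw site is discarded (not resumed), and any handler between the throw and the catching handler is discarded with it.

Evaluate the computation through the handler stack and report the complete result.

Answer: ((14, 4), ())

Working:
get @ H1 ⇒ 4
throw(5) @ H0 caught ⇒ 14
H1 returns (14, 4)
H2 returns ((14, 4), ())
= ((14, 4), ())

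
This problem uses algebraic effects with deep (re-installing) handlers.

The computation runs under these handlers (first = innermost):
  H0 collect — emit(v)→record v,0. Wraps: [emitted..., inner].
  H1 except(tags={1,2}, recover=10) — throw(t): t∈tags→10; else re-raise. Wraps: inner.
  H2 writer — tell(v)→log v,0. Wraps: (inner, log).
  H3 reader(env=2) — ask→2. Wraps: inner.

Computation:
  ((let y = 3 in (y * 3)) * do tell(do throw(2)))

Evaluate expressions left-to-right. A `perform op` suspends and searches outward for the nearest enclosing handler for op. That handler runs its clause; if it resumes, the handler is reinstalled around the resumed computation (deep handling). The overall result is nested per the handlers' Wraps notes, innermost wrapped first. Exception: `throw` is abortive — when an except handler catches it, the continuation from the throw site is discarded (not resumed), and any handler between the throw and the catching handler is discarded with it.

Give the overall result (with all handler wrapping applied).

Answer: (10, ())

Evaluation trace:
throw(2) @ H1 caught ⇒ 10
H2 returns (10, ())
H3 returns (10, ())
= (10, ())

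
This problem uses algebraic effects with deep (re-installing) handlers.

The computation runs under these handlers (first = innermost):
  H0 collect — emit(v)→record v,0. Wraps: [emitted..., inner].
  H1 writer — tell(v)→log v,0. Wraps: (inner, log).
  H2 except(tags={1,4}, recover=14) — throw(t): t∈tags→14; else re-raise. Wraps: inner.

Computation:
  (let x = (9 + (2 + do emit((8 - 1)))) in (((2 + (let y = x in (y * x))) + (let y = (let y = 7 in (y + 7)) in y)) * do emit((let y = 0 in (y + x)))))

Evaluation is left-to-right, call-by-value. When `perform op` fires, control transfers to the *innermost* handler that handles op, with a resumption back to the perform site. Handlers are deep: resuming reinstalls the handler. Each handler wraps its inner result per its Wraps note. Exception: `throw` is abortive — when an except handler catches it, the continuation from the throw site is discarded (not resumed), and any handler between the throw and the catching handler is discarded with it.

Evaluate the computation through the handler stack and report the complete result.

Answer: ([7, 11, 0], ())

Step-by-step:
emit(7) @ H0 ⇒ out+=7
emit(11) @ H0 ⇒ out+=11
H0 returns [7, 11, 0]
H1 returns ([7, 11, 0], ())
H2 returns ([7, 11, 0], ())
= ([7, 11, 0], ())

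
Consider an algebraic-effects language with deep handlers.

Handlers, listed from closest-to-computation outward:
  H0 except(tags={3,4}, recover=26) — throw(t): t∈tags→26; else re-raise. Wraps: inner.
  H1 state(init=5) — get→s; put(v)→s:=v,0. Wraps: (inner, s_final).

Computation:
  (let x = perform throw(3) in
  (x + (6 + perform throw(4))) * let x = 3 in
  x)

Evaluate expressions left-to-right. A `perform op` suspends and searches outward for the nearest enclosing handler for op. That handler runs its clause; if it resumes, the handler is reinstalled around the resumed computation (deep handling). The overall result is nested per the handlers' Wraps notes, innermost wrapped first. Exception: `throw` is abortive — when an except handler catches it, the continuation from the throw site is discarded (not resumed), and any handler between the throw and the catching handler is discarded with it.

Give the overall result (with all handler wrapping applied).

Working:
throw(3) @ H0 caught ⇒ 26
H1 returns (26, 5)
= (26, 5)

Answer: (26, 5)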